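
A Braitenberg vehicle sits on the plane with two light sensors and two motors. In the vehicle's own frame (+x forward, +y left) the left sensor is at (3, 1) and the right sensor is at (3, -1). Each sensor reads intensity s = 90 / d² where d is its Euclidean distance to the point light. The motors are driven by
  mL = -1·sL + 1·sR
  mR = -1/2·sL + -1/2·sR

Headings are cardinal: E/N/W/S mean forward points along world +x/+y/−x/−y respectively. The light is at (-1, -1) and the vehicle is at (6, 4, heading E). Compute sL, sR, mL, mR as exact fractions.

left sensor world pos  = (9, 5); dL² = 136
right sensor world pos = (9, 3); dR² = 116
sL = 90/136 = 45/68
sR = 90/116 = 45/58
mL = -1·sL + 1·sR = 225/1972
mR = -1/2·sL + -1/2·sR = -2835/3944

45/68 45/58 225/1972 -2835/3944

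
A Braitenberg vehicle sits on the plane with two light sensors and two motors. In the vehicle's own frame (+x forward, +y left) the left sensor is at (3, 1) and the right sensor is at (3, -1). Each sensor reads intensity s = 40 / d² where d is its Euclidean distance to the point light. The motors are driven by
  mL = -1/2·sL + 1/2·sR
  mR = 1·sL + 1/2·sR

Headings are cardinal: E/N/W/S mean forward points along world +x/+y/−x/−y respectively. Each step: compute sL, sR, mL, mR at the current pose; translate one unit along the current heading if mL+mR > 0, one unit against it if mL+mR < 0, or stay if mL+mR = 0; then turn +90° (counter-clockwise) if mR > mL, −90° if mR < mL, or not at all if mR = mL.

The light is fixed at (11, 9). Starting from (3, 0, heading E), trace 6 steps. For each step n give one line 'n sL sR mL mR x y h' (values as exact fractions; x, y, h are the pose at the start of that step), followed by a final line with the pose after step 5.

n=0: pose=(3,0,E); sL=40/89, sR=8/25; mL=-144/2225, mR=1356/2225; mL+mR=1212/2225 → advance +1; mR−mL=60/89 → turn +1·90°
n=1: pose=(4,0,N); sL=2/5, sR=5/9; mL=7/90, mR=61/90; mL+mR=34/45 → advance +1; mR−mL=3/5 → turn +1·90°
n=2: pose=(4,1,W); sL=40/181, sR=40/149; mL=640/26969, mR=9580/26969; mL+mR=10220/26969 → advance +1; mR−mL=60/181 → turn +1·90°
n=3: pose=(3,1,S); sL=4/17, sR=20/101; mL=-32/1717, mR=574/1717; mL+mR=542/1717 → advance +1; mR−mL=6/17 → turn +1·90°
n=4: pose=(3,0,E); sL=40/89, sR=8/25; mL=-144/2225, mR=1356/2225; mL+mR=1212/2225 → advance +1; mR−mL=60/89 → turn +1·90°
n=5: pose=(4,0,N); sL=2/5, sR=5/9; mL=7/90, mR=61/90; mL+mR=34/45 → advance +1; mR−mL=3/5 → turn +1·90°

0 40/89 8/25 -144/2225 1356/2225 3 0 E
1 2/5 5/9 7/90 61/90 4 0 N
2 40/181 40/149 640/26969 9580/26969 4 1 W
3 4/17 20/101 -32/1717 574/1717 3 1 S
4 40/89 8/25 -144/2225 1356/2225 3 0 E
5 2/5 5/9 7/90 61/90 4 0 N
final 4 1 W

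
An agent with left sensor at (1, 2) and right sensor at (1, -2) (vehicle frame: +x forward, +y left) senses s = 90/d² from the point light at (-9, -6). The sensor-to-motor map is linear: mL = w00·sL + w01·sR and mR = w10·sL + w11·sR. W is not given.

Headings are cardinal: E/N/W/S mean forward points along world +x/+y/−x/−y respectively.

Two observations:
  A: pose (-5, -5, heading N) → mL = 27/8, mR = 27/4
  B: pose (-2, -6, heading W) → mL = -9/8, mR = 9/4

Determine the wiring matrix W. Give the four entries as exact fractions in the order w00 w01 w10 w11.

1/2 -1 1/2 1/2

obs A: pose=(-5,-5,N) → sL=45/4, sR=9/4, mL=27/8, mR=27/4
obs B: pose=(-2,-6,W) → sL=9/4, sR=9/4, mL=-9/8, mR=9/4
sensor matrix S = [[45/4, 9/4], [9/4, 9/4]]; det S = 81/4
solve [mL_A; mL_B] = S·[w00; w01] and [mR_A; mR_B] = S·[w10; w11]:
  w00 = 1/2, w01 = -1, w10 = 1/2, w11 = 1/2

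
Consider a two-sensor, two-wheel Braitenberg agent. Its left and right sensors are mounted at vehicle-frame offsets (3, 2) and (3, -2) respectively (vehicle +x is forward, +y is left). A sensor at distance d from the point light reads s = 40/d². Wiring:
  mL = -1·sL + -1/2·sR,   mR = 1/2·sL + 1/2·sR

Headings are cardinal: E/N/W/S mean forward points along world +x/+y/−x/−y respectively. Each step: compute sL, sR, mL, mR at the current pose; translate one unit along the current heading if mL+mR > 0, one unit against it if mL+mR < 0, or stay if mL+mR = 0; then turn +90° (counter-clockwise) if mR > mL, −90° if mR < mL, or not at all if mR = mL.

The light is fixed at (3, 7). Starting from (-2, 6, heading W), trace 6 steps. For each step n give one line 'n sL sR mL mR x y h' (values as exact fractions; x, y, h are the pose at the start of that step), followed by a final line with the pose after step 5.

n=0: pose=(-2,6,W); sL=40/73, sR=8/13; mL=-812/949, mR=552/949; mL+mR=-20/73 → advance -1; mR−mL=1364/949 → turn +1·90°
n=1: pose=(-1,6,S); sL=2, sR=10/13; mL=-31/13, mR=18/13; mL+mR=-1 → advance -1; mR−mL=49/13 → turn +1·90°
n=2: pose=(-1,7,E); sL=8, sR=8; mL=-12, mR=8; mL+mR=-4 → advance -1; mR−mL=20 → turn +1·90°
n=3: pose=(-2,7,N); sL=20/29, sR=20/9; mL=-470/261, mR=380/261; mL+mR=-10/29 → advance -1; mR−mL=850/261 → turn +1·90°
n=4: pose=(-2,6,W); sL=40/73, sR=8/13; mL=-812/949, mR=552/949; mL+mR=-20/73 → advance -1; mR−mL=1364/949 → turn +1·90°
n=5: pose=(-1,6,S); sL=2, sR=10/13; mL=-31/13, mR=18/13; mL+mR=-1 → advance -1; mR−mL=49/13 → turn +1·90°

0 40/73 8/13 -812/949 552/949 -2 6 W
1 2 10/13 -31/13 18/13 -1 6 S
2 8 8 -12 8 -1 7 E
3 20/29 20/9 -470/261 380/261 -2 7 N
4 40/73 8/13 -812/949 552/949 -2 6 W
5 2 10/13 -31/13 18/13 -1 6 S
final -1 7 E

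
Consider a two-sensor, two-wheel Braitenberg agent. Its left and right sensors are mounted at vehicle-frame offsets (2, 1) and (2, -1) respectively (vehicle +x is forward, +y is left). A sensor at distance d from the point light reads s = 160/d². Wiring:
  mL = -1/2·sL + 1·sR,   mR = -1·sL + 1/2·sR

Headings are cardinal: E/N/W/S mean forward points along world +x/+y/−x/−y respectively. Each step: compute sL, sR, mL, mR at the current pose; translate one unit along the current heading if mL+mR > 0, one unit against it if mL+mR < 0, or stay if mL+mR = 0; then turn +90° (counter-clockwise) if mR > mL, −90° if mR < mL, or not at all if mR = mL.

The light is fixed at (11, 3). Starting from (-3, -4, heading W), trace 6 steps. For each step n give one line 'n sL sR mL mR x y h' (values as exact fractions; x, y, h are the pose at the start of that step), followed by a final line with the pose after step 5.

n=0: pose=(-3,-4,W); sL=1/2, sR=40/73; mL=87/292, mR=-33/146; mL+mR=21/292 → advance +1; mR−mL=-153/292 → turn -1·90°
n=1: pose=(-4,-4,N); sL=160/281, sR=160/221; mL=27280/62101, mR=-12880/62101; mL+mR=14400/62101 → advance +1; mR−mL=-40160/62101 → turn -1·90°
n=2: pose=(-4,-3,E); sL=80/97, sR=80/109; mL=3400/10573, mR=-4840/10573; mL+mR=-1440/10573 → advance -1; mR−mL=-8240/10573 → turn -1·90°
n=3: pose=(-5,-3,S); sL=160/289, sR=160/353; mL=18000/102017, mR=-33360/102017; mL+mR=-15360/102017 → advance -1; mR−mL=-51360/102017 → turn -1·90°
n=4: pose=(-5,-2,W); sL=4/9, sR=8/17; mL=38/153, mR=-32/153; mL+mR=2/51 → advance +1; mR−mL=-70/153 → turn -1·90°
n=5: pose=(-6,-2,N); sL=160/333, sR=32/53; mL=6416/17649, mR=-3152/17649; mL+mR=1088/5883 → advance +1; mR−mL=-9568/17649 → turn -1·90°

0 1/2 40/73 87/292 -33/146 -3 -4 W
1 160/281 160/221 27280/62101 -12880/62101 -4 -4 N
2 80/97 80/109 3400/10573 -4840/10573 -4 -3 E
3 160/289 160/353 18000/102017 -33360/102017 -5 -3 S
4 4/9 8/17 38/153 -32/153 -5 -2 W
5 160/333 32/53 6416/17649 -3152/17649 -6 -2 N
final -6 -1 E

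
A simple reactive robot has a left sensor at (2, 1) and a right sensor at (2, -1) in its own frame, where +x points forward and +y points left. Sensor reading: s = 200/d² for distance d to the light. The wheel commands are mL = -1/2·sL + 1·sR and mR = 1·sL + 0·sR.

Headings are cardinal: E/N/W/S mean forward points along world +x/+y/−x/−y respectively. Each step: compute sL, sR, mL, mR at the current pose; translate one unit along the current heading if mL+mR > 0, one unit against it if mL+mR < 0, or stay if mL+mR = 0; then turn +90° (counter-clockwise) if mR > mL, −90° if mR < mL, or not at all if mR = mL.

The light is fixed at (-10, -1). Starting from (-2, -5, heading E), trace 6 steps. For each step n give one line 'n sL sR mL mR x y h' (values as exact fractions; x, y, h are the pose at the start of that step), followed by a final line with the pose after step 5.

n=0: pose=(-2,-5,E); sL=200/109, sR=8/5; mL=372/545, mR=200/109; mL+mR=1372/545 → advance +1; mR−mL=628/545 → turn +1·90°
n=1: pose=(-1,-5,N); sL=50/17, sR=25/13; mL=100/221, mR=50/17; mL+mR=750/221 → advance +1; mR−mL=550/221 → turn +1·90°
n=2: pose=(-1,-4,W); sL=40/13, sR=200/53; mL=1540/689, mR=40/13; mL+mR=3660/689 → advance +1; mR−mL=580/689 → turn +1·90°
n=3: pose=(-2,-4,S); sL=100/53, sR=100/37; mL=3450/1961, mR=100/53; mL+mR=7150/1961 → advance +1; mR−mL=250/1961 → turn +1·90°
n=4: pose=(-2,-5,E); sL=200/109, sR=8/5; mL=372/545, mR=200/109; mL+mR=1372/545 → advance +1; mR−mL=628/545 → turn +1·90°
n=5: pose=(-1,-5,N); sL=50/17, sR=25/13; mL=100/221, mR=50/17; mL+mR=750/221 → advance +1; mR−mL=550/221 → turn +1·90°

0 200/109 8/5 372/545 200/109 -2 -5 E
1 50/17 25/13 100/221 50/17 -1 -5 N
2 40/13 200/53 1540/689 40/13 -1 -4 W
3 100/53 100/37 3450/1961 100/53 -2 -4 S
4 200/109 8/5 372/545 200/109 -2 -5 E
5 50/17 25/13 100/221 50/17 -1 -5 N
final -1 -4 W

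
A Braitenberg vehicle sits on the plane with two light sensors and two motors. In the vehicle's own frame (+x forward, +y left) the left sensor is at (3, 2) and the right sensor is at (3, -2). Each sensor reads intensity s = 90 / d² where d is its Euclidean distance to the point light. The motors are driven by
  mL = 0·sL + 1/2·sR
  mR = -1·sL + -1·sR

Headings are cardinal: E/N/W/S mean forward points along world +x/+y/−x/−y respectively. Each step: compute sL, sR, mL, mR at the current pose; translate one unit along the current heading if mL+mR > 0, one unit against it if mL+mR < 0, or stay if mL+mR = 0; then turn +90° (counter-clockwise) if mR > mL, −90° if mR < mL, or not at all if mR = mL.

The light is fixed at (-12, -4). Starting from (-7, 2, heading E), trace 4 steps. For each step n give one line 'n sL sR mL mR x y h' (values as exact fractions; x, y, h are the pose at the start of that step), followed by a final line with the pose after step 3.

0 45/64 9/8 9/16 -117/64 -7 2 E
1 2 90/13 45/13 -116/13 -8 2 S
2 45/13 45/41 45/82 -2430/533 -8 3 W
3 90/109 90/149 45/149 -23220/16241 -7 3 N
final -7 2 E

n=0: pose=(-7,2,E); sL=45/64, sR=9/8; mL=9/16, mR=-117/64; mL+mR=-81/64 → advance -1; mR−mL=-153/64 → turn -1·90°
n=1: pose=(-8,2,S); sL=2, sR=90/13; mL=45/13, mR=-116/13; mL+mR=-71/13 → advance -1; mR−mL=-161/13 → turn -1·90°
n=2: pose=(-8,3,W); sL=45/13, sR=45/41; mL=45/82, mR=-2430/533; mL+mR=-4275/1066 → advance -1; mR−mL=-5445/1066 → turn -1·90°
n=3: pose=(-7,3,N); sL=90/109, sR=90/149; mL=45/149, mR=-23220/16241; mL+mR=-18315/16241 → advance -1; mR−mL=-28125/16241 → turn -1·90°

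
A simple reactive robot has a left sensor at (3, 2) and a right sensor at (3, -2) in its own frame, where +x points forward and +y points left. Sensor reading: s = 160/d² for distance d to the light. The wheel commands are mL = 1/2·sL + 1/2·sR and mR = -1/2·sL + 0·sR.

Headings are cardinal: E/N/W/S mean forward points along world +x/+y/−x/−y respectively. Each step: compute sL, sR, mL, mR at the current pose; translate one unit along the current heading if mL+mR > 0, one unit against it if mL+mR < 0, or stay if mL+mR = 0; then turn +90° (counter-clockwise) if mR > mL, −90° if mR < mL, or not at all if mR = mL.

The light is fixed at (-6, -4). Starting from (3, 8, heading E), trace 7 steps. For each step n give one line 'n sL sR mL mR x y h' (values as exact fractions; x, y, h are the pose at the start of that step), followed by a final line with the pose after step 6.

n=0: pose=(3,8,E); sL=8/17, sR=40/61; mL=584/1037, mR=-4/17; mL+mR=20/61 → advance +1; mR−mL=-828/1037 → turn -1·90°
n=1: pose=(4,8,S); sL=32/45, sR=32/29; mL=1184/1305, mR=-16/45; mL+mR=16/29 → advance +1; mR−mL=-1648/1305 → turn -1·90°
n=2: pose=(4,7,W); sL=16/13, sR=80/109; mL=1392/1417, mR=-8/13; mL+mR=40/109 → advance +1; mR−mL=-2264/1417 → turn -1·90°
n=3: pose=(3,7,N); sL=32/49, sR=160/317; mL=8992/15533, mR=-16/49; mL+mR=80/317 → advance +1; mR−mL=-14064/15533 → turn -1·90°
n=4: pose=(3,8,E); sL=8/17, sR=40/61; mL=584/1037, mR=-4/17; mL+mR=20/61 → advance +1; mR−mL=-828/1037 → turn -1·90°
n=5: pose=(4,8,S); sL=32/45, sR=32/29; mL=1184/1305, mR=-16/45; mL+mR=16/29 → advance +1; mR−mL=-1648/1305 → turn -1·90°
n=6: pose=(4,7,W); sL=16/13, sR=80/109; mL=1392/1417, mR=-8/13; mL+mR=40/109 → advance +1; mR−mL=-2264/1417 → turn -1·90°

0 8/17 40/61 584/1037 -4/17 3 8 E
1 32/45 32/29 1184/1305 -16/45 4 8 S
2 16/13 80/109 1392/1417 -8/13 4 7 W
3 32/49 160/317 8992/15533 -16/49 3 7 N
4 8/17 40/61 584/1037 -4/17 3 8 E
5 32/45 32/29 1184/1305 -16/45 4 8 S
6 16/13 80/109 1392/1417 -8/13 4 7 W
final 3 7 N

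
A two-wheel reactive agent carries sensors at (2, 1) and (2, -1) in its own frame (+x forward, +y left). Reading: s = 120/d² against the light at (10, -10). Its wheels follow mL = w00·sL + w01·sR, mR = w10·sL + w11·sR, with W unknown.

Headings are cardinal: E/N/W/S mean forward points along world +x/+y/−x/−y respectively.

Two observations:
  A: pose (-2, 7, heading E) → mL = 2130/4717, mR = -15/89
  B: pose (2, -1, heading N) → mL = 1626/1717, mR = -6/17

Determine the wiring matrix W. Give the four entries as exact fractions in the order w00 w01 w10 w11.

1 1/2 0 -1/2

obs A: pose=(-2,7,E) → sL=15/53, sR=30/89, mL=2130/4717, mR=-15/89
obs B: pose=(2,-1,N) → sL=60/101, sR=12/17, mL=1626/1717, mR=-6/17
sensor matrix S = [[15/53, 30/89], [60/101, 12/17]]; det S = -3780/8099089
solve [mL_A; mL_B] = S·[w00; w01] and [mR_A; mR_B] = S·[w10; w11]:
  w00 = 1, w01 = 1/2, w10 = 0, w11 = -1/2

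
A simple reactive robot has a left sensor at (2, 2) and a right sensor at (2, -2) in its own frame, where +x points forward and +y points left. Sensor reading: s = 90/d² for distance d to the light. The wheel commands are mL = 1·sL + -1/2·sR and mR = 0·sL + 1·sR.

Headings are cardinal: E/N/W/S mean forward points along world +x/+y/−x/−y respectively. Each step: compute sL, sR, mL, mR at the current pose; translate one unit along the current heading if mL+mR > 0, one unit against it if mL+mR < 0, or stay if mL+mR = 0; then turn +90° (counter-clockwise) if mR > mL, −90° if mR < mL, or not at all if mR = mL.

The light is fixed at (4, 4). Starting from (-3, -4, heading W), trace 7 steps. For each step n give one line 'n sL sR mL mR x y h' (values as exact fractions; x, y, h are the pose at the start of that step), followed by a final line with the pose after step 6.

n=0: pose=(-3,-4,W); sL=90/181, sR=10/13; mL=265/2353, mR=10/13; mL+mR=2075/2353 → advance +1; mR−mL=1545/2353 → turn +1·90°
n=1: pose=(-4,-4,S); sL=45/68, sR=9/20; mL=297/680, mR=9/20; mL+mR=603/680 → advance +1; mR−mL=9/680 → turn +1·90°
n=2: pose=(-4,-5,E); sL=18/17, sR=90/157; mL=2061/2669, mR=90/157; mL+mR=3591/2669 → advance +1; mR−mL=-531/2669 → turn -1·90°
n=3: pose=(-3,-5,S); sL=45/73, sR=45/101; mL=5805/14746, mR=45/101; mL+mR=12375/14746 → advance +1; mR−mL=765/14746 → turn +1·90°
n=4: pose=(-3,-6,E); sL=90/89, sR=90/169; mL=11205/15041, mR=90/169; mL+mR=19215/15041 → advance +1; mR−mL=-3195/15041 → turn -1·90°
n=5: pose=(-2,-6,S); sL=9/16, sR=45/104; mL=9/26, mR=45/104; mL+mR=81/104 → advance +1; mR−mL=9/104 → turn +1·90°
n=6: pose=(-2,-7,E); sL=90/97, sR=18/37; mL=2457/3589, mR=18/37; mL+mR=4203/3589 → advance +1; mR−mL=-711/3589 → turn -1·90°

0 90/181 10/13 265/2353 10/13 -3 -4 W
1 45/68 9/20 297/680 9/20 -4 -4 S
2 18/17 90/157 2061/2669 90/157 -4 -5 E
3 45/73 45/101 5805/14746 45/101 -3 -5 S
4 90/89 90/169 11205/15041 90/169 -3 -6 E
5 9/16 45/104 9/26 45/104 -2 -6 S
6 90/97 18/37 2457/3589 18/37 -2 -7 E
final -1 -7 S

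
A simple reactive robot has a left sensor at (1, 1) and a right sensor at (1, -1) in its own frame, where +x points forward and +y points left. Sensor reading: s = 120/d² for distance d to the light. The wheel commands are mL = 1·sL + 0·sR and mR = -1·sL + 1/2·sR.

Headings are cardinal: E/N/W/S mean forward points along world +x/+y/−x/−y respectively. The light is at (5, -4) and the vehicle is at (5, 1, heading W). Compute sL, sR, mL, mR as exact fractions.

left sensor world pos  = (4, 0); dL² = 17
right sensor world pos = (4, 2); dR² = 37
sL = 120/17 = 120/17
sR = 120/37 = 120/37
mL = 1·sL + 0·sR = 120/17
mR = -1·sL + 1/2·sR = -3420/629

120/17 120/37 120/17 -3420/629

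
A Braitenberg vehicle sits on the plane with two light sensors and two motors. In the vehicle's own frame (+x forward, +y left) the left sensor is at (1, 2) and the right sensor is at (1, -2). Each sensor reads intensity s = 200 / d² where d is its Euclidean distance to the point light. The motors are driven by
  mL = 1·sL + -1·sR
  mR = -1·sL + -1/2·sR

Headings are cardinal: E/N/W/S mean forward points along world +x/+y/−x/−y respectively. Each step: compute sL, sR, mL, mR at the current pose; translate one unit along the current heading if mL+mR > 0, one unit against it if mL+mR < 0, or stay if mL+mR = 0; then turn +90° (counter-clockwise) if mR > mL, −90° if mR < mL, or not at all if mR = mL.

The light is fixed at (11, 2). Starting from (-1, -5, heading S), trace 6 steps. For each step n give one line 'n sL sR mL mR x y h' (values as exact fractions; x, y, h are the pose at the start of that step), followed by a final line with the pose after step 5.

n=0: pose=(-1,-5,S); sL=50/41, sR=10/13; mL=240/533, mR=-855/533; mL+mR=-15/13 → advance -1; mR−mL=-1095/533 → turn -1·90°
n=1: pose=(-1,-4,W); sL=200/233, sR=40/37; mL=-1920/8621, mR=-12060/8621; mL+mR=-60/37 → advance -1; mR−mL=-10140/8621 → turn -1·90°
n=2: pose=(0,-4,N); sL=100/97, sR=100/53; mL=-4400/5141, mR=-10150/5141; mL+mR=-150/53 → advance -1; mR−mL=-5750/5141 → turn -1·90°
n=3: pose=(0,-5,E); sL=8/5, sR=200/181; mL=448/905, mR=-1948/905; mL+mR=-300/181 → advance -1; mR−mL=-2396/905 → turn -1·90°
n=4: pose=(-1,-5,S); sL=50/41, sR=10/13; mL=240/533, mR=-855/533; mL+mR=-15/13 → advance -1; mR−mL=-1095/533 → turn -1·90°
n=5: pose=(-1,-4,W); sL=200/233, sR=40/37; mL=-1920/8621, mR=-12060/8621; mL+mR=-60/37 → advance -1; mR−mL=-10140/8621 → turn -1·90°

0 50/41 10/13 240/533 -855/533 -1 -5 S
1 200/233 40/37 -1920/8621 -12060/8621 -1 -4 W
2 100/97 100/53 -4400/5141 -10150/5141 0 -4 N
3 8/5 200/181 448/905 -1948/905 0 -5 E
4 50/41 10/13 240/533 -855/533 -1 -5 S
5 200/233 40/37 -1920/8621 -12060/8621 -1 -4 W
final 0 -4 N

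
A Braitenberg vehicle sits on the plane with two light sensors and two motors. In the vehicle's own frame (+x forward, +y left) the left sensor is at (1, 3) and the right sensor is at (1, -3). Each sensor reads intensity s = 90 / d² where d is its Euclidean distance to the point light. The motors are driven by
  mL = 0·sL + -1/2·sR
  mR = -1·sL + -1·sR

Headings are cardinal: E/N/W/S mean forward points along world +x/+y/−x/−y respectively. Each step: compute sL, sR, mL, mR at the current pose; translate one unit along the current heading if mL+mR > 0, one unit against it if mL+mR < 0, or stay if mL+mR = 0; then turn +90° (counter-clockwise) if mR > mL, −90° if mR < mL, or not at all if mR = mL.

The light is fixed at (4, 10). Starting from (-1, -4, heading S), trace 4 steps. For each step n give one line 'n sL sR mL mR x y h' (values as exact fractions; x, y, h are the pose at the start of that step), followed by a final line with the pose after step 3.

0 90/229 90/289 -45/289 -46620/66181 -1 -4 S
1 45/146 45/68 -45/136 -4815/4964 -1 -3 W
2 90/193 18/29 -9/29 -6084/5597 0 -3 N
3 9/13 45/149 -45/298 -1926/1937 0 -4 E
final -1 -4 S

n=0: pose=(-1,-4,S); sL=90/229, sR=90/289; mL=-45/289, mR=-46620/66181; mL+mR=-56925/66181 → advance -1; mR−mL=-36315/66181 → turn -1·90°
n=1: pose=(-1,-3,W); sL=45/146, sR=45/68; mL=-45/136, mR=-4815/4964; mL+mR=-12915/9928 → advance -1; mR−mL=-6345/9928 → turn -1·90°
n=2: pose=(0,-3,N); sL=90/193, sR=18/29; mL=-9/29, mR=-6084/5597; mL+mR=-7821/5597 → advance -1; mR−mL=-4347/5597 → turn -1·90°
n=3: pose=(0,-4,E); sL=9/13, sR=45/149; mL=-45/298, mR=-1926/1937; mL+mR=-4437/3874 → advance -1; mR−mL=-3267/3874 → turn -1·90°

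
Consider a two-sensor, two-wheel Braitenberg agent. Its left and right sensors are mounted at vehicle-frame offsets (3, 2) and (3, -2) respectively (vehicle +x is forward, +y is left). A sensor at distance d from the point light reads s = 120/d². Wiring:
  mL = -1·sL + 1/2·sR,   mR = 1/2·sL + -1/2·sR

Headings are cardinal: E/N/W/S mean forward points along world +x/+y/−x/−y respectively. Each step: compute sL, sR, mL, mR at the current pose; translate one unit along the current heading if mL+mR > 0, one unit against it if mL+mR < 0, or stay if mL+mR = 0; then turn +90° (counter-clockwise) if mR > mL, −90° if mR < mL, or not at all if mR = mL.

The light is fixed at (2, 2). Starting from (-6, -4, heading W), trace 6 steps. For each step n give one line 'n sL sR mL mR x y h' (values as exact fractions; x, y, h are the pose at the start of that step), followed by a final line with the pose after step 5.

n=0: pose=(-6,-4,W); sL=24/37, sR=120/137; mL=-1068/5069, mR=-576/5069; mL+mR=-12/37 → advance -1; mR−mL=492/5069 → turn +1·90°
n=1: pose=(-5,-4,S); sL=60/53, sR=20/27; mL=-1090/1431, mR=280/1431; mL+mR=-30/53 → advance -1; mR−mL=1370/1431 → turn +1·90°
n=2: pose=(-5,-3,E); sL=24/5, sR=24/13; mL=-252/65, mR=96/65; mL+mR=-12/5 → advance -1; mR−mL=348/65 → turn +1·90°
n=3: pose=(-6,-3,N); sL=15/13, sR=3; mL=9/26, mR=-12/13; mL+mR=-15/26 → advance -1; mR−mL=-33/26 → turn -1·90°
n=4: pose=(-6,-4,E); sL=120/41, sR=120/89; mL=-8220/3649, mR=2880/3649; mL+mR=-60/41 → advance -1; mR−mL=11100/3649 → turn +1·90°
n=5: pose=(-7,-4,N); sL=12/13, sR=60/29; mL=42/377, mR=-216/377; mL+mR=-6/13 → advance -1; mR−mL=-258/377 → turn -1·90°

0 24/37 120/137 -1068/5069 -576/5069 -6 -4 W
1 60/53 20/27 -1090/1431 280/1431 -5 -4 S
2 24/5 24/13 -252/65 96/65 -5 -3 E
3 15/13 3 9/26 -12/13 -6 -3 N
4 120/41 120/89 -8220/3649 2880/3649 -6 -4 E
5 12/13 60/29 42/377 -216/377 -7 -4 N
final -7 -5 E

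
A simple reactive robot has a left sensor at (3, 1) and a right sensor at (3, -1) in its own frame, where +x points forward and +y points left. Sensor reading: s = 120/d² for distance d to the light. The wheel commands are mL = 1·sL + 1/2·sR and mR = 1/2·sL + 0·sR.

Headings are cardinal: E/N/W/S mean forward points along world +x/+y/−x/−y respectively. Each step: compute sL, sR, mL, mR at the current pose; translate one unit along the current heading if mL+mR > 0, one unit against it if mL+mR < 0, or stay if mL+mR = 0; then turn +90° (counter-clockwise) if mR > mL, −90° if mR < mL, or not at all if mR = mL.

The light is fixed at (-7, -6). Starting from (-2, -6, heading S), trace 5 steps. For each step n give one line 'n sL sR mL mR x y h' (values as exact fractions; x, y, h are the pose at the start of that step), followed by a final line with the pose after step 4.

n=0: pose=(-2,-6,S); sL=8/3, sR=24/5; mL=76/15, mR=4/3; mL+mR=32/5 → advance +1; mR−mL=-56/15 → turn -1·90°
n=1: pose=(-2,-7,W); sL=15, sR=30; mL=30, mR=15/2; mL+mR=75/2 → advance +1; mR−mL=-45/2 → turn -1·90°
n=2: pose=(-3,-7,N); sL=120/13, sR=120/29; mL=4260/377, mR=60/13; mL+mR=6000/377 → advance +1; mR−mL=-2520/377 → turn -1·90°
n=3: pose=(-3,-6,E); sL=12/5, sR=12/5; mL=18/5, mR=6/5; mL+mR=24/5 → advance +1; mR−mL=-12/5 → turn -1·90°
n=4: pose=(-2,-6,S); sL=8/3, sR=24/5; mL=76/15, mR=4/3; mL+mR=32/5 → advance +1; mR−mL=-56/15 → turn -1·90°

0 8/3 24/5 76/15 4/3 -2 -6 S
1 15 30 30 15/2 -2 -7 W
2 120/13 120/29 4260/377 60/13 -3 -7 N
3 12/5 12/5 18/5 6/5 -3 -6 E
4 8/3 24/5 76/15 4/3 -2 -6 S
final -2 -7 W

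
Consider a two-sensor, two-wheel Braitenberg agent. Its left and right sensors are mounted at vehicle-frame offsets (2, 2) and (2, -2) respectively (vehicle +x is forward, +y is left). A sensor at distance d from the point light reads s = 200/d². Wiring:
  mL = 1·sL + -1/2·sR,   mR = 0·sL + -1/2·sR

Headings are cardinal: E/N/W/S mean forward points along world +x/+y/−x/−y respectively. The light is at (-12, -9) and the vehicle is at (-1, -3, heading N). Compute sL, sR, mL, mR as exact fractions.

left sensor world pos  = (-3, -1); dL² = 145
right sensor world pos = (1, -1); dR² = 233
sL = 200/145 = 40/29
sR = 200/233 = 200/233
mL = 1·sL + -1/2·sR = 6420/6757
mR = 0·sL + -1/2·sR = -100/233

40/29 200/233 6420/6757 -100/233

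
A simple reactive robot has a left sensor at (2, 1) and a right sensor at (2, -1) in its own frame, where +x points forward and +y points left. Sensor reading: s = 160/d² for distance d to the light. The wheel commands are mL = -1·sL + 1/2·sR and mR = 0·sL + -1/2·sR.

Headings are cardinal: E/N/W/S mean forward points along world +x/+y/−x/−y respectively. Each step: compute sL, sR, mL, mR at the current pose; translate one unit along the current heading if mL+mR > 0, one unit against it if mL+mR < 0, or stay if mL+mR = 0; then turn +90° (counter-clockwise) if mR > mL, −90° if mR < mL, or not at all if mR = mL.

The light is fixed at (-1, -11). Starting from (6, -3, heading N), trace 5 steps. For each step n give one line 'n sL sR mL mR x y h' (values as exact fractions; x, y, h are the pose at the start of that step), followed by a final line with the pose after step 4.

0 20/17 40/41 -480/697 -20/41 6 -3 N
1 160/61 160/89 -9360/5429 -80/89 6 -4 W
2 80/53 80/37 -840/1961 -40/37 7 -4 S
3 32/17 160/117 -2384/1989 -80/117 7 -3 W
4 20/17 8/5 -32/85 -4/5 8 -3 S
final 8 -2 W

n=0: pose=(6,-3,N); sL=20/17, sR=40/41; mL=-480/697, mR=-20/41; mL+mR=-20/17 → advance -1; mR−mL=140/697 → turn +1·90°
n=1: pose=(6,-4,W); sL=160/61, sR=160/89; mL=-9360/5429, mR=-80/89; mL+mR=-160/61 → advance -1; mR−mL=4480/5429 → turn +1·90°
n=2: pose=(7,-4,S); sL=80/53, sR=80/37; mL=-840/1961, mR=-40/37; mL+mR=-80/53 → advance -1; mR−mL=-1280/1961 → turn -1·90°
n=3: pose=(7,-3,W); sL=32/17, sR=160/117; mL=-2384/1989, mR=-80/117; mL+mR=-32/17 → advance -1; mR−mL=1024/1989 → turn +1·90°
n=4: pose=(8,-3,S); sL=20/17, sR=8/5; mL=-32/85, mR=-4/5; mL+mR=-20/17 → advance -1; mR−mL=-36/85 → turn -1·90°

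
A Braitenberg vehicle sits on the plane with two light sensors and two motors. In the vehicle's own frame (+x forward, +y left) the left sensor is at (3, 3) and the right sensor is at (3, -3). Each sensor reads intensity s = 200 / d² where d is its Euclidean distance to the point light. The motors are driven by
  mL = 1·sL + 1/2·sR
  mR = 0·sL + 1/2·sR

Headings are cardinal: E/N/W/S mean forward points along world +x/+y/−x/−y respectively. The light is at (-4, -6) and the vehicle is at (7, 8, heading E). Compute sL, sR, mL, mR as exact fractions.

40/97 200/317 22380/30749 100/317

left sensor world pos  = (10, 11); dL² = 485
right sensor world pos = (10, 5); dR² = 317
sL = 200/485 = 40/97
sR = 200/317 = 200/317
mL = 1·sL + 1/2·sR = 22380/30749
mR = 0·sL + 1/2·sR = 100/317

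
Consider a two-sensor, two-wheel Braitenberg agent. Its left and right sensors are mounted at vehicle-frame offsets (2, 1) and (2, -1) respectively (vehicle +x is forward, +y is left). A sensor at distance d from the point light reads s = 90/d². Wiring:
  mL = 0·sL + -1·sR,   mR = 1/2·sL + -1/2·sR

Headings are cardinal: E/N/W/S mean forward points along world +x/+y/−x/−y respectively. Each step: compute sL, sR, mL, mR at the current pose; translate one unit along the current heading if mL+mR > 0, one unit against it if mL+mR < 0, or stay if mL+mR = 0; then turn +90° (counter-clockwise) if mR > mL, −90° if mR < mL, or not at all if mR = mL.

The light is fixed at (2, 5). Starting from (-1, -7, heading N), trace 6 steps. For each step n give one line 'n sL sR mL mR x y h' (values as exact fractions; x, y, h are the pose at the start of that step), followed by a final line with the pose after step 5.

n=0: pose=(-1,-7,N); sL=45/58, sR=45/52; mL=-45/52, mR=-135/3016; mL+mR=-2745/3016 → advance -1; mR−mL=2475/3016 → turn +1·90°
n=1: pose=(-1,-8,W); sL=90/221, sR=90/169; mL=-90/169, mR=-180/2873; mL+mR=-1710/2873 → advance -1; mR−mL=1350/2873 → turn +1·90°
n=2: pose=(0,-8,S); sL=45/113, sR=5/13; mL=-5/13, mR=10/1469; mL+mR=-555/1469 → advance -1; mR−mL=575/1469 → turn +1·90°
n=3: pose=(0,-7,E); sL=90/121, sR=90/169; mL=-90/169, mR=2160/20449; mL+mR=-8730/20449 → advance -1; mR−mL=13050/20449 → turn +1·90°
n=4: pose=(-1,-7,N); sL=45/58, sR=45/52; mL=-45/52, mR=-135/3016; mL+mR=-2745/3016 → advance -1; mR−mL=2475/3016 → turn +1·90°
n=5: pose=(-1,-8,W); sL=90/221, sR=90/169; mL=-90/169, mR=-180/2873; mL+mR=-1710/2873 → advance -1; mR−mL=1350/2873 → turn +1·90°

0 45/58 45/52 -45/52 -135/3016 -1 -7 N
1 90/221 90/169 -90/169 -180/2873 -1 -8 W
2 45/113 5/13 -5/13 10/1469 0 -8 S
3 90/121 90/169 -90/169 2160/20449 0 -7 E
4 45/58 45/52 -45/52 -135/3016 -1 -7 N
5 90/221 90/169 -90/169 -180/2873 -1 -8 W
final 0 -8 S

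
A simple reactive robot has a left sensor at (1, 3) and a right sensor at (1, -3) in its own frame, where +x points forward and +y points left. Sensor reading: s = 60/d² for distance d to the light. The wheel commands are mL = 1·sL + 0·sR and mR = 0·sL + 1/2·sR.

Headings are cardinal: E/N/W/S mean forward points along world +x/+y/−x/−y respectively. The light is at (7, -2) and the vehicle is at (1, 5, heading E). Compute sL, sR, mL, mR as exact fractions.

12/25 60/41 12/25 30/41

left sensor world pos  = (2, 8); dL² = 125
right sensor world pos = (2, 2); dR² = 41
sL = 60/125 = 12/25
sR = 60/41 = 60/41
mL = 1·sL + 0·sR = 12/25
mR = 0·sL + 1/2·sR = 30/41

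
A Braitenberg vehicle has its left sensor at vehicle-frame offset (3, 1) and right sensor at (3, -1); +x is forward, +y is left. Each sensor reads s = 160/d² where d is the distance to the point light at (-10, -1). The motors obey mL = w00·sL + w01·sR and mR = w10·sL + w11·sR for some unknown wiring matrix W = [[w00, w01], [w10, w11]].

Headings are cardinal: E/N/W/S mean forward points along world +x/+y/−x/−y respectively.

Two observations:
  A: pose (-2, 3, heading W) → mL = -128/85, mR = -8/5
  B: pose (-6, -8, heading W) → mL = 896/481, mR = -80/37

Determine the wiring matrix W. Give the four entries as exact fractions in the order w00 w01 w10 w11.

-1 1 0 -1/2

obs A: pose=(-2,3,W) → sL=80/17, sR=16/5, mL=-128/85, mR=-8/5
obs B: pose=(-6,-8,W) → sL=32/13, sR=160/37, mL=896/481, mR=-80/37
sensor matrix S = [[80/17, 16/5], [32/13, 160/37]]; det S = 509952/40885
solve [mL_A; mL_B] = S·[w00; w01] and [mR_A; mR_B] = S·[w10; w11]:
  w00 = -1, w01 = 1, w10 = 0, w11 = -1/2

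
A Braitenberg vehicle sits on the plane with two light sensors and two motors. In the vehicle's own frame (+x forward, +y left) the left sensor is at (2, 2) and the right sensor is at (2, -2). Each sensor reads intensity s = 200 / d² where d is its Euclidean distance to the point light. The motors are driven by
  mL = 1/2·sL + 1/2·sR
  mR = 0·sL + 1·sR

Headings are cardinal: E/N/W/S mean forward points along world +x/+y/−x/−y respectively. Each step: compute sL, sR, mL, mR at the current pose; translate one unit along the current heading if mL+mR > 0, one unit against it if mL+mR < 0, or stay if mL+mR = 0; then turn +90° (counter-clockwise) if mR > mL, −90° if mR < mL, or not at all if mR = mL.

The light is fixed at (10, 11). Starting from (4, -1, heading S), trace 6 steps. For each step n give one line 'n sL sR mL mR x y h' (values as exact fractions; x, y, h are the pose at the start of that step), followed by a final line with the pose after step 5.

n=0: pose=(4,-1,S); sL=50/53, sR=10/13; mL=590/689, mR=10/13; mL+mR=1120/689 → advance +1; mR−mL=-60/689 → turn -1·90°
n=1: pose=(4,-2,W); sL=200/289, sR=40/37; mL=9480/10693, mR=40/37; mL+mR=21040/10693 → advance +1; mR−mL=2080/10693 → turn +1·90°
n=2: pose=(3,-2,S); sL=4/5, sR=100/153; mL=556/765, mR=100/153; mL+mR=352/255 → advance +1; mR−mL=-56/765 → turn -1·90°
n=3: pose=(3,-3,W); sL=200/337, sR=8/9; mL=2248/3033, mR=8/9; mL+mR=1648/1011 → advance +1; mR−mL=448/3033 → turn +1·90°
n=4: pose=(2,-3,S); sL=50/73, sR=50/89; mL=4050/6497, mR=50/89; mL+mR=7700/6497 → advance +1; mR−mL=-400/6497 → turn -1·90°
n=5: pose=(2,-4,W); sL=200/389, sR=200/269; mL=65800/104641, mR=200/269; mL+mR=143600/104641 → advance +1; mR−mL=12000/104641 → turn +1·90°

0 50/53 10/13 590/689 10/13 4 -1 S
1 200/289 40/37 9480/10693 40/37 4 -2 W
2 4/5 100/153 556/765 100/153 3 -2 S
3 200/337 8/9 2248/3033 8/9 3 -3 W
4 50/73 50/89 4050/6497 50/89 2 -3 S
5 200/389 200/269 65800/104641 200/269 2 -4 W
final 1 -4 S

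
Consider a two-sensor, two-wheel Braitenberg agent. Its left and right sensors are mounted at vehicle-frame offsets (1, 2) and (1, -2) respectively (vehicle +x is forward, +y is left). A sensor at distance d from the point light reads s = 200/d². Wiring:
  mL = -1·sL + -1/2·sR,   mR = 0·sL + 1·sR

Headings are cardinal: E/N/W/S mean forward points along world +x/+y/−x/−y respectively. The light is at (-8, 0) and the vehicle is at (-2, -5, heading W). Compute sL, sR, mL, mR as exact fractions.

left sensor world pos  = (-3, -7); dL² = 74
right sensor world pos = (-3, -3); dR² = 34
sL = 200/74 = 100/37
sR = 200/34 = 100/17
mL = -1·sL + -1/2·sR = -3550/629
mR = 0·sL + 1·sR = 100/17

100/37 100/17 -3550/629 100/17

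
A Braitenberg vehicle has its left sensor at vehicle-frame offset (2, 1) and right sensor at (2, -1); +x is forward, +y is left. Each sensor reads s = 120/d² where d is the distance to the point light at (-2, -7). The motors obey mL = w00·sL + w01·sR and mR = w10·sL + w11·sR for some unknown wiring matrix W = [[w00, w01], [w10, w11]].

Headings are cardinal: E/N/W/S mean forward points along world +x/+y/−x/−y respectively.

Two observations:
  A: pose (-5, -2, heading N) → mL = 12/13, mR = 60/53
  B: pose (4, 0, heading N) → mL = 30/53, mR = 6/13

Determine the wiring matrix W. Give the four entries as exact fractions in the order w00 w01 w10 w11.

1/2 0 0 1/2

obs A: pose=(-5,-2,N) → sL=24/13, sR=120/53, mL=12/13, mR=60/53
obs B: pose=(4,0,N) → sL=60/53, sR=12/13, mL=30/53, mR=6/13
sensor matrix S = [[24/13, 120/53], [60/53, 12/13]]; det S = -407808/474721
solve [mL_A; mL_B] = S·[w00; w01] and [mR_A; mR_B] = S·[w10; w11]:
  w00 = 1/2, w01 = 0, w10 = 0, w11 = 1/2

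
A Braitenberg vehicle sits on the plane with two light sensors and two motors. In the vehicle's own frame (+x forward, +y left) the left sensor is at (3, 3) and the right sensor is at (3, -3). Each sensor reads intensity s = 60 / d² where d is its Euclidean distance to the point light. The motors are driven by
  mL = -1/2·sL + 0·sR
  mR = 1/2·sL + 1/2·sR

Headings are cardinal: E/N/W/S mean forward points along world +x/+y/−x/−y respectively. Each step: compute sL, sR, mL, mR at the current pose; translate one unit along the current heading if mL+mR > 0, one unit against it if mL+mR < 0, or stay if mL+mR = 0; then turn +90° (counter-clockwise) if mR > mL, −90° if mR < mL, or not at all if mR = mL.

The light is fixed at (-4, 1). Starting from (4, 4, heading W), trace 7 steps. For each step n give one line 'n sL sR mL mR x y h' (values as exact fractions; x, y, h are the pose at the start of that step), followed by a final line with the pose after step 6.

0 12/5 60/61 -6/5 516/305 4 4 W
1 3/5 15/4 -3/10 87/40 3 4 S
2 12/25 60/101 -6/25 1356/2525 3 3 E
3 6/5 30/73 -3/5 294/365 4 3 N
4 12/5 60/61 -6/5 516/305 4 4 W
5 3/5 15/4 -3/10 87/40 3 4 S
6 12/25 60/101 -6/25 1356/2525 3 3 E
final 4 3 N

n=0: pose=(4,4,W); sL=12/5, sR=60/61; mL=-6/5, mR=516/305; mL+mR=30/61 → advance +1; mR−mL=882/305 → turn +1·90°
n=1: pose=(3,4,S); sL=3/5, sR=15/4; mL=-3/10, mR=87/40; mL+mR=15/8 → advance +1; mR−mL=99/40 → turn +1·90°
n=2: pose=(3,3,E); sL=12/25, sR=60/101; mL=-6/25, mR=1356/2525; mL+mR=30/101 → advance +1; mR−mL=1962/2525 → turn +1·90°
n=3: pose=(4,3,N); sL=6/5, sR=30/73; mL=-3/5, mR=294/365; mL+mR=15/73 → advance +1; mR−mL=513/365 → turn +1·90°
n=4: pose=(4,4,W); sL=12/5, sR=60/61; mL=-6/5, mR=516/305; mL+mR=30/61 → advance +1; mR−mL=882/305 → turn +1·90°
n=5: pose=(3,4,S); sL=3/5, sR=15/4; mL=-3/10, mR=87/40; mL+mR=15/8 → advance +1; mR−mL=99/40 → turn +1·90°
n=6: pose=(3,3,E); sL=12/25, sR=60/101; mL=-6/25, mR=1356/2525; mL+mR=30/101 → advance +1; mR−mL=1962/2525 → turn +1·90°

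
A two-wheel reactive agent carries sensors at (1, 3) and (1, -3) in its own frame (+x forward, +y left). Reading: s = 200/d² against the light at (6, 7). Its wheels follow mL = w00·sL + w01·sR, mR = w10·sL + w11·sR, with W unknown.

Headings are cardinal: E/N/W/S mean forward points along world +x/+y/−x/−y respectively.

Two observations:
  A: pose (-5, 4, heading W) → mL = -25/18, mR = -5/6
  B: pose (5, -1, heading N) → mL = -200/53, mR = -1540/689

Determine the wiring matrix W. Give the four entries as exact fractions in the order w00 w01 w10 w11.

obs A: pose=(-5,4,W) → sL=10/9, sR=25/18, mL=-25/18, mR=-5/6
obs B: pose=(5,-1,N) → sL=40/13, sR=200/53, mL=-200/53, mR=-1540/689
sensor matrix S = [[10/9, 25/18], [40/13, 200/53]]; det S = -500/6201
solve [mL_A; mL_B] = S·[w00; w01] and [mR_A; mR_B] = S·[w10; w11]:
  w00 = 0, w01 = -1, w10 = 1/2, w11 = -1

0 -1 1/2 -1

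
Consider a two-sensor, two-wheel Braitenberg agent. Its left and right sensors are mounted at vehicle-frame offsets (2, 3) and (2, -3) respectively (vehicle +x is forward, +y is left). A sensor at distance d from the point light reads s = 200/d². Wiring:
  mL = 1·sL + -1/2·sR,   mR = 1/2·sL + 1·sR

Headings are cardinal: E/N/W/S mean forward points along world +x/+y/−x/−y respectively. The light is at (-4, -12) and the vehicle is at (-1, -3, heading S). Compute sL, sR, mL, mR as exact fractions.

left sensor world pos  = (2, -5); dL² = 85
right sensor world pos = (-4, -5); dR² = 49
sL = 200/85 = 40/17
sR = 200/49 = 200/49
mL = 1·sL + -1/2·sR = 260/833
mR = 1/2·sL + 1·sR = 4380/833

40/17 200/49 260/833 4380/833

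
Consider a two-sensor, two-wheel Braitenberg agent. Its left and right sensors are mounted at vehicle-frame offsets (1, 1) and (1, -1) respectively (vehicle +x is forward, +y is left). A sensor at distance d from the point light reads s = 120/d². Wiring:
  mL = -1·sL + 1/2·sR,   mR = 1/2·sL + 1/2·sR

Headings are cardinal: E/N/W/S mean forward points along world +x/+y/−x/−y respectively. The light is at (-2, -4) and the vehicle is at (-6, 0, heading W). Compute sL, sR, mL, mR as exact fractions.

left sensor world pos  = (-7, -1); dL² = 34
right sensor world pos = (-7, 1); dR² = 50
sL = 120/34 = 60/17
sR = 120/50 = 12/5
mL = -1·sL + 1/2·sR = -198/85
mR = 1/2·sL + 1/2·sR = 252/85

60/17 12/5 -198/85 252/85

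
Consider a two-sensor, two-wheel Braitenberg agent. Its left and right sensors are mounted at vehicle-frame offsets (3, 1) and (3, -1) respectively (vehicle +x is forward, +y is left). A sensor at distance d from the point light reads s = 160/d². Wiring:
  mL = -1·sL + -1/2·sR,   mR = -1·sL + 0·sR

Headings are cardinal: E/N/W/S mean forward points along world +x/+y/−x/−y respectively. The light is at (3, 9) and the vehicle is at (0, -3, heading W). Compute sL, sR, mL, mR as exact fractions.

left sensor world pos  = (-3, -4); dL² = 205
right sensor world pos = (-3, -2); dR² = 157
sL = 160/205 = 32/41
sR = 160/157 = 160/157
mL = -1·sL + -1/2·sR = -8304/6437
mR = -1·sL + 0·sR = -32/41

32/41 160/157 -8304/6437 -32/41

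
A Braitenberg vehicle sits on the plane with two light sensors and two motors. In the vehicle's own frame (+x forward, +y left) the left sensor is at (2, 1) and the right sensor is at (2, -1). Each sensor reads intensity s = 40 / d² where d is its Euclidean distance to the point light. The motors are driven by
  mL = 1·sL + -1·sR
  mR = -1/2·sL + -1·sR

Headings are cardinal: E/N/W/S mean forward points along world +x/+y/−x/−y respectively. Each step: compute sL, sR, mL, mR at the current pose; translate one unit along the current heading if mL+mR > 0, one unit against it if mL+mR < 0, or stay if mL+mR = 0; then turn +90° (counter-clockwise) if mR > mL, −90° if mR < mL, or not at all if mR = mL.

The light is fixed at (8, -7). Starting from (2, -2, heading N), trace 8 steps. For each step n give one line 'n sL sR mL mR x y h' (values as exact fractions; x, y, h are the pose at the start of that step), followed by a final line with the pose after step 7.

n=0: pose=(2,-2,N); sL=20/49, sR=20/37; mL=-240/1813, mR=-1350/1813; mL+mR=-1590/1813 → advance -1; mR−mL=-30/49 → turn -1·90°
n=1: pose=(2,-3,E); sL=40/41, sR=8/5; mL=-128/205, mR=-428/205; mL+mR=-556/205 → advance -1; mR−mL=-60/41 → turn -1·90°
n=2: pose=(1,-3,S); sL=1, sR=10/17; mL=7/17, mR=-37/34; mL+mR=-23/34 → advance -1; mR−mL=-3/2 → turn -1·90°
n=3: pose=(1,-2,W); sL=40/97, sR=40/117; mL=800/11349, mR=-6220/11349; mL+mR=-5420/11349 → advance -1; mR−mL=-60/97 → turn -1·90°
n=4: pose=(2,-2,N); sL=20/49, sR=20/37; mL=-240/1813, mR=-1350/1813; mL+mR=-1590/1813 → advance -1; mR−mL=-30/49 → turn -1·90°
n=5: pose=(2,-3,E); sL=40/41, sR=8/5; mL=-128/205, mR=-428/205; mL+mR=-556/205 → advance -1; mR−mL=-60/41 → turn -1·90°
n=6: pose=(1,-3,S); sL=1, sR=10/17; mL=7/17, mR=-37/34; mL+mR=-23/34 → advance -1; mR−mL=-3/2 → turn -1·90°
n=7: pose=(1,-2,W); sL=40/97, sR=40/117; mL=800/11349, mR=-6220/11349; mL+mR=-5420/11349 → advance -1; mR−mL=-60/97 → turn -1·90°

0 20/49 20/37 -240/1813 -1350/1813 2 -2 N
1 40/41 8/5 -128/205 -428/205 2 -3 E
2 1 10/17 7/17 -37/34 1 -3 S
3 40/97 40/117 800/11349 -6220/11349 1 -2 W
4 20/49 20/37 -240/1813 -1350/1813 2 -2 N
5 40/41 8/5 -128/205 -428/205 2 -3 E
6 1 10/17 7/17 -37/34 1 -3 S
7 40/97 40/117 800/11349 -6220/11349 1 -2 W
final 2 -2 N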